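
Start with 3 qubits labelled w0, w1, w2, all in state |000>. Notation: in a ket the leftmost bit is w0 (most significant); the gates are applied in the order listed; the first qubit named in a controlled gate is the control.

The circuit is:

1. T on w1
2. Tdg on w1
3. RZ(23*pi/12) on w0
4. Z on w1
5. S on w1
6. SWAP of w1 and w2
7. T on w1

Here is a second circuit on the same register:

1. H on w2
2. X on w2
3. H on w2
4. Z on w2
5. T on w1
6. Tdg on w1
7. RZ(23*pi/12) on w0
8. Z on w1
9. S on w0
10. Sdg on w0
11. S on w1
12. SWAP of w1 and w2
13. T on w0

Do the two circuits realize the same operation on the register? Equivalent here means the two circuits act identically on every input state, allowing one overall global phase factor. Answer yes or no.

No, they are not equivalent — no single phase factor reconciles the two unitaries.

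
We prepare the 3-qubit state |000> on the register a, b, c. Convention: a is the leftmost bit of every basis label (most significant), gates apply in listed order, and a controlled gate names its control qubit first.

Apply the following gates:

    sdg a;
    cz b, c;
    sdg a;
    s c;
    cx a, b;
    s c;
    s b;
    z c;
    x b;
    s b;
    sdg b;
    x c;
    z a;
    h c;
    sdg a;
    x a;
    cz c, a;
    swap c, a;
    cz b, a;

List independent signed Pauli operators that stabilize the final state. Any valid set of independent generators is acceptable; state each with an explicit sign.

One valid set of independent stabilizer generators is -XII, -IZI, -IIZ (any independent generating set of the same group is equally correct).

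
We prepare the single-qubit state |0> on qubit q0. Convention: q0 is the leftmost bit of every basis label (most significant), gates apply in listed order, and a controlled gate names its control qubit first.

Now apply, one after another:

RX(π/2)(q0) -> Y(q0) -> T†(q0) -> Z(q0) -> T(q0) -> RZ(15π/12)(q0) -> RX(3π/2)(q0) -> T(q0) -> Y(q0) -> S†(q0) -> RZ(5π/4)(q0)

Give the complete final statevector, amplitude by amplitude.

The resulting statevector has amplitude -1/2 + exp(I*pi/4)/2 on |0>, 1/2 + exp(I*pi/4)/2 on |1>.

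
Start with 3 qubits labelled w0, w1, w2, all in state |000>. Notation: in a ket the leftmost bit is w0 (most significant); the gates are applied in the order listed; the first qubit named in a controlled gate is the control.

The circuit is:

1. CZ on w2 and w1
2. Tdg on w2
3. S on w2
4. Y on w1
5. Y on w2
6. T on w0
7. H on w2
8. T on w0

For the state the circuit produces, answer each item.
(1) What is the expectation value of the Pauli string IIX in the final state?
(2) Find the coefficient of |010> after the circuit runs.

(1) In the final state, IIX has expectation -1.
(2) |010> carries amplitude -sqrt(2)/2 in the final state.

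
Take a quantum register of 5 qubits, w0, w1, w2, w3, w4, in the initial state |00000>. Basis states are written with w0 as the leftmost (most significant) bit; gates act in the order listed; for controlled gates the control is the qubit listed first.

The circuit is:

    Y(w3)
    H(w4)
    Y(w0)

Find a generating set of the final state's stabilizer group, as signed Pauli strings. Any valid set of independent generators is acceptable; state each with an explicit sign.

The stabilizer group can be generated by +IIIIX, -ZIIII, +IZIII, +IIZII, -IIIZI, among other valid generating sets.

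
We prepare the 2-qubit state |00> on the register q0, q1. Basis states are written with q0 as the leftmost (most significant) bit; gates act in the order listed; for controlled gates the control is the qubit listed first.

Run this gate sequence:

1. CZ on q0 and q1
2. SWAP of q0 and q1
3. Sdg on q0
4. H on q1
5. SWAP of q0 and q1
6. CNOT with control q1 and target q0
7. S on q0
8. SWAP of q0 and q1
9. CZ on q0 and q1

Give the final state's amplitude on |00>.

The amplitude on |00> is sqrt(2)/2.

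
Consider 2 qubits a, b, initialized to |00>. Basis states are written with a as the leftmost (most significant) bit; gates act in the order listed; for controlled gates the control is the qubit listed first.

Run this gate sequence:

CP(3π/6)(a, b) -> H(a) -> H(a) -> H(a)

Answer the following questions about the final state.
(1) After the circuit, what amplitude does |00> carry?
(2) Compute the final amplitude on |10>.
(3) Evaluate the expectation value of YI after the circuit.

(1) |00> carries amplitude sqrt(2)/2 in the final state.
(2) The final state's coefficient on |10> equals sqrt(2)/2.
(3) The observable YI averages to 0.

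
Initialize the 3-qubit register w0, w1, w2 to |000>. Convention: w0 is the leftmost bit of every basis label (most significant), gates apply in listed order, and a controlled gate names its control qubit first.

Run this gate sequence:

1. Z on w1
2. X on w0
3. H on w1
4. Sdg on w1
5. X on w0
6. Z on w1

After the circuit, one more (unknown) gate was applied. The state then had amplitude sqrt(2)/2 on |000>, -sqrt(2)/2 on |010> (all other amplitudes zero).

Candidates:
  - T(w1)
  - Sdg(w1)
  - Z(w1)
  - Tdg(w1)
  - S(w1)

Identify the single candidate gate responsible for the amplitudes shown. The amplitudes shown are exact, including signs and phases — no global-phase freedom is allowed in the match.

The applied gate was S(w1).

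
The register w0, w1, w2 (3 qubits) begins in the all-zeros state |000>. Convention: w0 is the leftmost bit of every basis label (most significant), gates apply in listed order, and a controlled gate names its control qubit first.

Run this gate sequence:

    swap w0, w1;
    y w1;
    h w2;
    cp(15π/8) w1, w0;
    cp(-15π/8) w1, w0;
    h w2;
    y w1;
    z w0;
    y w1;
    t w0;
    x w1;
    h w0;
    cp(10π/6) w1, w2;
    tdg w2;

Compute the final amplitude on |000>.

The amplitude on |000> is sqrt(2)*I/2. Key observation: steps 2-7 multiply out to the identity, so the circuit reduces to the remaining gates.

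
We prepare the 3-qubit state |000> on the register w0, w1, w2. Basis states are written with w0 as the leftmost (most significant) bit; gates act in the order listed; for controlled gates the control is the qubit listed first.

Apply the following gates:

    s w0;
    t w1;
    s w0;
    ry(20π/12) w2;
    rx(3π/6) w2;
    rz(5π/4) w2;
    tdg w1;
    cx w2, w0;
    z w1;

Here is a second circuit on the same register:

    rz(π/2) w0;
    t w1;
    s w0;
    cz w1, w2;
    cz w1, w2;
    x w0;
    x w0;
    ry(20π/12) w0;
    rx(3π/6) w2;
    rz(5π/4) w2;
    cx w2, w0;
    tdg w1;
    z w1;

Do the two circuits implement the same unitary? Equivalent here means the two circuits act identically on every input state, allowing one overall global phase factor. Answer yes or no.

No, they are not equivalent — no single phase factor reconciles the two unitaries.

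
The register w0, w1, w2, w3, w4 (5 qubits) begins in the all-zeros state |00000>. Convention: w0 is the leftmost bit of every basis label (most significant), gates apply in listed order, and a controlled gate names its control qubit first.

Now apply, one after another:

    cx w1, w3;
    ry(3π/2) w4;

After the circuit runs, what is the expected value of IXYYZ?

The expectation value of IXYYZ is 0.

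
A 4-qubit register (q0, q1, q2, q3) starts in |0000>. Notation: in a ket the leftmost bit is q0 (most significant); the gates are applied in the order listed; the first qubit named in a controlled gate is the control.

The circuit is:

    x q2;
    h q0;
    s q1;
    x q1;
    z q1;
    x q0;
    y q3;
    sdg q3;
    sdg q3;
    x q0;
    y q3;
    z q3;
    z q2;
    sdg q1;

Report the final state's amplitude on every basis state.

After the circuit, the state carries amplitude sqrt(2)*I/2 on |0110>, sqrt(2)*I/2 on |1110>, and 0 on every other basis state.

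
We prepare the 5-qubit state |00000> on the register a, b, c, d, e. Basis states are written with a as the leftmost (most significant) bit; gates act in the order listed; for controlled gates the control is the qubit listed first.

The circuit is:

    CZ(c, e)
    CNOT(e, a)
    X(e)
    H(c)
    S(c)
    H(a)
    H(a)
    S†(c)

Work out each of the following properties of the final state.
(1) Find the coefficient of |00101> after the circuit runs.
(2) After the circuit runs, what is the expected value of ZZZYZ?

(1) The amplitude on |00101> is sqrt(2)/2.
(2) In the final state, ZZZYZ has expectation 0.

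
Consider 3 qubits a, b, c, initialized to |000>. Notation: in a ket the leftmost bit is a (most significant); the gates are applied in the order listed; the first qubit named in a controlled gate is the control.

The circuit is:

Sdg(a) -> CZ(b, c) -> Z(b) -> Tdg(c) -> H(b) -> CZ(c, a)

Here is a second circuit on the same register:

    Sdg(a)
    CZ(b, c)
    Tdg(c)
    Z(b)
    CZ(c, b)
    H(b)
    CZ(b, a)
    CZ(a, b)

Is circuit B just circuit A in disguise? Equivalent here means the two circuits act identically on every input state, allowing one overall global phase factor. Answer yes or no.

No: there is an input state on which the two circuits produce genuinely different outputs (not merely differing by a phase).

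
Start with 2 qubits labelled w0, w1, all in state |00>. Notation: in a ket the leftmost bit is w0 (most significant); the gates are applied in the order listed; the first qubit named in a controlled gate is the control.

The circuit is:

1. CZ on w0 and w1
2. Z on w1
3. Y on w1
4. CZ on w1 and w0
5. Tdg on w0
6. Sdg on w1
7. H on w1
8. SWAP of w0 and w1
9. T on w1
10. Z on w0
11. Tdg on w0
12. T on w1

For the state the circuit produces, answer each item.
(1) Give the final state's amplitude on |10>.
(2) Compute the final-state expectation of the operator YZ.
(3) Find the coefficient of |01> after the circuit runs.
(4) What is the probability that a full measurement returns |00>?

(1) The final state's coefficient on |10> equals -sqrt(2)*exp(3*I*pi/4)/2.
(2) The expectation value of YZ is -sqrt(2)/2.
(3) The amplitude on |01> is 0.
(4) Outcome |00> occurs with probability 1/2.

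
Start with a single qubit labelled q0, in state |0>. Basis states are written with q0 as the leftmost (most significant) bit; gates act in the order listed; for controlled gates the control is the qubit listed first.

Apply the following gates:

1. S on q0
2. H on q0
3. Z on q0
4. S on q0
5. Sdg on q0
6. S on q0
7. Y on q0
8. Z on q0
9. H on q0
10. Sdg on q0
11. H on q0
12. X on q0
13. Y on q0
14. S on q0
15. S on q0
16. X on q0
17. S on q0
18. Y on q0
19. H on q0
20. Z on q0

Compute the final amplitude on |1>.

|1> carries amplitude -1/2 - I/2 in the final state.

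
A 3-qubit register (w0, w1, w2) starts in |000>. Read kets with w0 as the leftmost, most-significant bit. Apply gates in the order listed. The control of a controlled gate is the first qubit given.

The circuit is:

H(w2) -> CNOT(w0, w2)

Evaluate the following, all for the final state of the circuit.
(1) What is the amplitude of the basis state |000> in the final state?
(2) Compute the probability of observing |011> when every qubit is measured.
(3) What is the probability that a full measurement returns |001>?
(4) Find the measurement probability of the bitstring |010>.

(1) |000> carries amplitude sqrt(2)/2 in the final state.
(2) Outcome |011> occurs with probability 0.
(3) Outcome |001> occurs with probability 1/2.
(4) The probability of measuring |010> is 0.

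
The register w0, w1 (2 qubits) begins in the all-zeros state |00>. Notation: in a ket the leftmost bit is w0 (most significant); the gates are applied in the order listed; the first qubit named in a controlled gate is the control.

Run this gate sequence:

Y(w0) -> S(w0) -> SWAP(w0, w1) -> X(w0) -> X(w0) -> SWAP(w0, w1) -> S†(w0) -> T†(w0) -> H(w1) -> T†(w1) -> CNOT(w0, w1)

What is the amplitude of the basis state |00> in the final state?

The amplitude on |00> is 0. Key observation: gates 2-7 undo each other exactly, leaving only the rest of the circuit to track.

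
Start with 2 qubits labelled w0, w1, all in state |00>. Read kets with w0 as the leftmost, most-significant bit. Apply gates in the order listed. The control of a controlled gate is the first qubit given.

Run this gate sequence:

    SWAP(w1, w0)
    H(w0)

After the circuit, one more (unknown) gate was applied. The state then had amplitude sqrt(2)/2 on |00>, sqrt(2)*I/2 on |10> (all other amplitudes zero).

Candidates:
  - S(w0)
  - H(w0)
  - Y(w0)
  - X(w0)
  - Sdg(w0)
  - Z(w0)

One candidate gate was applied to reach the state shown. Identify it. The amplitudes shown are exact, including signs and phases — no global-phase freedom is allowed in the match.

The applied gate was S(w0).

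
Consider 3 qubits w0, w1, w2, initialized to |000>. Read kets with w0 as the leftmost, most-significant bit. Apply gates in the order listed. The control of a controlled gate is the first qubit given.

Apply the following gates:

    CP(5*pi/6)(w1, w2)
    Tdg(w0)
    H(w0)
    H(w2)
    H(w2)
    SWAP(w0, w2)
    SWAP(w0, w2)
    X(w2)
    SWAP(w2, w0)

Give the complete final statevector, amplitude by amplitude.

After the circuit, the state carries amplitude sqrt(2)/2 on |100>, sqrt(2)/2 on |101>, and 0 on every other basis state. Key observation: the block from step 6 through step 7 cancels to the identity and can be dropped.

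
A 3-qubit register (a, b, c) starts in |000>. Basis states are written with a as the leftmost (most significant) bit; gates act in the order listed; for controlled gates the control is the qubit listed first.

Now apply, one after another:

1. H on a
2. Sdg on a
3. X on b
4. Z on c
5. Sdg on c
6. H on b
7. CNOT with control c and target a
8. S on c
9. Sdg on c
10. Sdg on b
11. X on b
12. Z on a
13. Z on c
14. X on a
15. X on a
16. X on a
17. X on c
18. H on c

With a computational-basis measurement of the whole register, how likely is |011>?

The probability of measuring |011> is 1/8. Key observation: steps 14-15 multiply out to the identity, so the circuit reduces to the remaining gates.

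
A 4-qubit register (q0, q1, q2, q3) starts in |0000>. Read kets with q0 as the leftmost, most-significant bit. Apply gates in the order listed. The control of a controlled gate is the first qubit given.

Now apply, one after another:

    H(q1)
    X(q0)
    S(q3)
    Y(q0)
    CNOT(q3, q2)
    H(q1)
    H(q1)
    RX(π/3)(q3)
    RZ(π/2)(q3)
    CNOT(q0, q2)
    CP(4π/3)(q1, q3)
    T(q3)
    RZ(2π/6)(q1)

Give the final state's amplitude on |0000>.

The final state's coefficient on |0000> equals -sqrt(6)*exp(I*pi/12)/4. Key observation: gates 6-7 undo each other exactly, leaving only the rest of the circuit to track.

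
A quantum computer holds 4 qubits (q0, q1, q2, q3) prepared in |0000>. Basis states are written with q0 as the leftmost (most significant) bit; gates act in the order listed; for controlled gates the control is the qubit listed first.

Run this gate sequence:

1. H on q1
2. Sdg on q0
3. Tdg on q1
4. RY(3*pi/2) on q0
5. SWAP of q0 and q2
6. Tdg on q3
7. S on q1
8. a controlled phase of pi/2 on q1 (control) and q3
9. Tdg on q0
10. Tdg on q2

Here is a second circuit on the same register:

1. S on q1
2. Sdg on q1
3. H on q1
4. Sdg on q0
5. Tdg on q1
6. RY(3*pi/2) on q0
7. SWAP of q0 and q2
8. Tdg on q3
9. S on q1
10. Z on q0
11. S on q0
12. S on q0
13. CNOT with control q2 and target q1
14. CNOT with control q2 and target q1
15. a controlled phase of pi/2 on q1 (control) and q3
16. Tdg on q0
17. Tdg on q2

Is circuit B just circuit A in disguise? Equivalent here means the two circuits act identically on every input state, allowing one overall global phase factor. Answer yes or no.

Yes, they are equivalent — the unitaries differ by at most a global phase.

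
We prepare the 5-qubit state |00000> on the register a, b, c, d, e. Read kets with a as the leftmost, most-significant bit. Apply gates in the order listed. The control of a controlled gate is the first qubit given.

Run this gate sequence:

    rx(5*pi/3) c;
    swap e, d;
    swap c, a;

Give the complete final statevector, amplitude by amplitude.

The resulting statevector has amplitude -sqrt(3)/2 on |00000>, -I/2 on |10000>, and 0 on every other basis state.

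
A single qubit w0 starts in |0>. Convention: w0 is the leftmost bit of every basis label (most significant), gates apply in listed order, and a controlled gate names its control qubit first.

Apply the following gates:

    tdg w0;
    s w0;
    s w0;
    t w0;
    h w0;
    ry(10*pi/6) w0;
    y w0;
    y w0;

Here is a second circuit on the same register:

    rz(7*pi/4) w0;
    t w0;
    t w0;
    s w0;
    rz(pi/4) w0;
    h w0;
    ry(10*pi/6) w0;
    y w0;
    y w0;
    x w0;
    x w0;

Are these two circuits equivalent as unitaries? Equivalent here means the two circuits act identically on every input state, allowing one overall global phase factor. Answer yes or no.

Yes, they are equivalent — the unitaries differ by at most a global phase.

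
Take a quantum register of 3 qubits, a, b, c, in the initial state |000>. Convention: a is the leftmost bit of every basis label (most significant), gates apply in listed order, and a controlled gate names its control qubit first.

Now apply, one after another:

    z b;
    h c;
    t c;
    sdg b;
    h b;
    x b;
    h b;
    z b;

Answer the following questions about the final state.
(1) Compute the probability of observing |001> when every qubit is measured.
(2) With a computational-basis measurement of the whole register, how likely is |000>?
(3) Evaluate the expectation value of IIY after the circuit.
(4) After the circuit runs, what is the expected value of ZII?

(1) Outcome |001> occurs with probability 1/2. Key observation: gates 5-8 undo each other exactly, leaving only the rest of the circuit to track.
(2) The probability of measuring |000> is 1/2.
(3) The observable IIY averages to sqrt(2)/2.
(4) The expectation value of ZII is 1.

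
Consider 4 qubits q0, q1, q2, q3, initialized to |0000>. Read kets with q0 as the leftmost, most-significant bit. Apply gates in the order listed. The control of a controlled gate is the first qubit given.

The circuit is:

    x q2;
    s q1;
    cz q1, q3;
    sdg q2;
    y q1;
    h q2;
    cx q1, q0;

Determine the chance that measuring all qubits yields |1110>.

The probability of measuring |1110> is 1/2.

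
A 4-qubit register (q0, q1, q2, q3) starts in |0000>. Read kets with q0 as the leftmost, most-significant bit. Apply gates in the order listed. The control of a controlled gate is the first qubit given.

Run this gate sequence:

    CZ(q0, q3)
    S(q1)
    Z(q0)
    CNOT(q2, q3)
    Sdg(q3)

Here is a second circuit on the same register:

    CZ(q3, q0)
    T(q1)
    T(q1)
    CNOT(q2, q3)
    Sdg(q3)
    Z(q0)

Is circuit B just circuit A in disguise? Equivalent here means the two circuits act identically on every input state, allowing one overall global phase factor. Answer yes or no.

Yes: on every input state the two circuits agree up to one overall phase factor.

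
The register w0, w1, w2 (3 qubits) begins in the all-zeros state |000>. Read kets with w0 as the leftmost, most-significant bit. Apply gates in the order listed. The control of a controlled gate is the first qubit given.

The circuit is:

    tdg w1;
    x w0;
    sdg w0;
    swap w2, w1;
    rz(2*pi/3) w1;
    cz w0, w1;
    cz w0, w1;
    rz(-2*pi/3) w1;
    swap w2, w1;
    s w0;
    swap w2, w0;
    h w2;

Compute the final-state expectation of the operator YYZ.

The expectation value of YYZ is 0. Key observation: gates 3-10 undo each other exactly, leaving only the rest of the circuit to track.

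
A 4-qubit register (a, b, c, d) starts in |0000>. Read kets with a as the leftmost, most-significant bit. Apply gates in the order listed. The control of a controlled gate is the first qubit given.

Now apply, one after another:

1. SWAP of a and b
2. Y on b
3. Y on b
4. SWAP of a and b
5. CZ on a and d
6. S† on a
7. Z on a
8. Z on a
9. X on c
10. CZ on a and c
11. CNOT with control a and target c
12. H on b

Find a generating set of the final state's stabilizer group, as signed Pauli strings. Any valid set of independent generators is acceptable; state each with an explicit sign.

The stabilizer group can be generated by +IXII, +ZIII, -IIZI, +IIIZ, among other valid generating sets. Key observation: gates 1-4 undo each other exactly, leaving only the rest of the circuit to track.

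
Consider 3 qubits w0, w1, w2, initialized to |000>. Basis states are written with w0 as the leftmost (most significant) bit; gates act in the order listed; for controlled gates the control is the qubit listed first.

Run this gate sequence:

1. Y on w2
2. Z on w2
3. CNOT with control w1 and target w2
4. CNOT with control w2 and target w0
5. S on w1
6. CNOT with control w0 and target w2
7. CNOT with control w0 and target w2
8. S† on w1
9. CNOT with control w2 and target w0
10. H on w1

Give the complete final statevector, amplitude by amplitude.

The final amplitudes are -sqrt(2)*I/2 on |001>, -sqrt(2)*I/2 on |011>, and 0 on every other basis state. Key observation: gates 4-9 undo each other exactly, leaving only the rest of the circuit to track.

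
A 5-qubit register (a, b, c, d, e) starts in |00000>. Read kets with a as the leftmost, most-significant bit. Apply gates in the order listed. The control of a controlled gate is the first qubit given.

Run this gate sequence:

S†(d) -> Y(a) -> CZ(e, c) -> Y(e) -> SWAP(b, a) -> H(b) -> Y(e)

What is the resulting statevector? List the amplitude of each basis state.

The resulting statevector has amplitude sqrt(2)*I/2 on |00000>, -sqrt(2)*I/2 on |01000>, and 0 on every other basis state.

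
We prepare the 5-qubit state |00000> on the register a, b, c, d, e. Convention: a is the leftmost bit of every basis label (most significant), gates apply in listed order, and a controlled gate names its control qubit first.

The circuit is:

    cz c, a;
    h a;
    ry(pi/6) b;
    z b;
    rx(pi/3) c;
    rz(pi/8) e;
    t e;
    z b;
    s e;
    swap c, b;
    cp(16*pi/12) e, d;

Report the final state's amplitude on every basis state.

The resulting statevector has amplitude (-3 - sqrt(3))*exp(15*I*pi/16)/8 on |00000>, (-3 + sqrt(3))*exp(15*I*pi/16)/8 on |00100>, (-sqrt(3) - 1)*exp(7*I*pi/16)/8 on |01000>, (1 - sqrt(3))*exp(7*I*pi/16)/8 on |01100>, (-3 - sqrt(3))*exp(15*I*pi/16)/8 on |10000>, (-3 + sqrt(3))*exp(15*I*pi/16)/8 on |10100>, (-sqrt(3) - 1)*exp(7*I*pi/16)/8 on |11000>, (1 - sqrt(3))*exp(7*I*pi/16)/8 on |11100>, and 0 on every other basis state.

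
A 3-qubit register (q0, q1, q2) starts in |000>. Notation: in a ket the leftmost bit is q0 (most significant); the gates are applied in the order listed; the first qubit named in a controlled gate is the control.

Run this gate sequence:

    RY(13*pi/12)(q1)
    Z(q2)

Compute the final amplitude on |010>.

|010> carries amplitude sqrt(2 - sqrt(2))/4 + sqrt(3*sqrt(2) + 6)/4 in the final state.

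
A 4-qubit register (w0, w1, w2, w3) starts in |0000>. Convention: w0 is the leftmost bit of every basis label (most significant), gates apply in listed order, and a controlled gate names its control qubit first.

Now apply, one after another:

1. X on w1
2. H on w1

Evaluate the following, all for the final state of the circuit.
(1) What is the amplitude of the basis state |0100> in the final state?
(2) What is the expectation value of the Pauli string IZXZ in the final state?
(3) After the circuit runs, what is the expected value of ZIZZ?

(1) |0100> carries amplitude -sqrt(2)/2 in the final state.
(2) In the final state, IZXZ has expectation 0.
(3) In the final state, ZIZZ has expectation 1.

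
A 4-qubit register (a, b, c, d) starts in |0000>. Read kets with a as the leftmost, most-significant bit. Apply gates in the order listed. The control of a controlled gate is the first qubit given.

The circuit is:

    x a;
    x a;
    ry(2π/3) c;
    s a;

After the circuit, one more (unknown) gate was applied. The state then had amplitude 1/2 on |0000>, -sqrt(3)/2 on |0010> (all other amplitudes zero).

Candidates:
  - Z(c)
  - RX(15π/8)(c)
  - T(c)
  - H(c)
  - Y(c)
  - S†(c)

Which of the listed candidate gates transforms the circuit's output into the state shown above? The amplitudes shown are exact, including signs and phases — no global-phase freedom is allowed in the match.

The unique candidate consistent with the amplitudes is Z(c). Key observation: steps 1-2 multiply out to the identity, so the circuit reduces to the remaining gates.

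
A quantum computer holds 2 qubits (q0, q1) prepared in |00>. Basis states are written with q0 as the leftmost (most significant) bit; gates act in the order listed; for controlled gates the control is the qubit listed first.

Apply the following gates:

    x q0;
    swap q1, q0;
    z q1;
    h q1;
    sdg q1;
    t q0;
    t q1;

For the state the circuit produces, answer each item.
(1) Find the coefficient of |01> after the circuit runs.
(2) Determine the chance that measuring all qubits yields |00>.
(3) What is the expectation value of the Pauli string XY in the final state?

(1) The final state's coefficient on |01> equals -sqrt(2)*exp(3*I*pi/4)/2.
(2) The probability of measuring |00> is 1/2.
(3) The expectation value of XY is 0.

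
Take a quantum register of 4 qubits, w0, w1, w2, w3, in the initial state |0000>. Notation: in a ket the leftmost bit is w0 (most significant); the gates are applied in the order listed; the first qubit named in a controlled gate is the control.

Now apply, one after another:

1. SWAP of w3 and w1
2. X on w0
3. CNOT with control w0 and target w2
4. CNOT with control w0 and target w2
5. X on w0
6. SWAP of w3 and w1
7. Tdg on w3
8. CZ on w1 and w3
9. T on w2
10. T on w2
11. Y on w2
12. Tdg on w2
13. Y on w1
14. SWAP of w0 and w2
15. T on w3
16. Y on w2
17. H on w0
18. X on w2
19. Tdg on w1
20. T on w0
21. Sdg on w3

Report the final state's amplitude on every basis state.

After the circuit, the state carries amplitude -sqrt(2)/2 on |0100>, sqrt(2)*exp(I*pi/4)/2 on |1100>, and 0 on every other basis state. Key observation: the block from step 1 through step 6 cancels to the identity and can be dropped.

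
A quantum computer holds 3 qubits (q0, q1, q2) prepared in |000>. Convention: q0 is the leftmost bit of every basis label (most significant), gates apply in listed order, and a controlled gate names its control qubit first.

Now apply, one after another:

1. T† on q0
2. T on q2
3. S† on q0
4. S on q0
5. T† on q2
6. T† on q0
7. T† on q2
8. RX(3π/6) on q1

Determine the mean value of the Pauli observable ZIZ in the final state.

The expectation value of ZIZ is 1. Key observation: the block from step 2 through step 5 cancels to the identity and can be dropped.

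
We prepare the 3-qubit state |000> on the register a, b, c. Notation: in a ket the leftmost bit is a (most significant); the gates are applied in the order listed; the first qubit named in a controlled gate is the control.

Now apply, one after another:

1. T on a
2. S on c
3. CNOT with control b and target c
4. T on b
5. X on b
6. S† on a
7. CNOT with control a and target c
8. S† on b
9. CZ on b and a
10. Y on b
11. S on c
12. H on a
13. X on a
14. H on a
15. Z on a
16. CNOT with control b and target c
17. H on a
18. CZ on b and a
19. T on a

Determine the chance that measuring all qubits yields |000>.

Outcome |000> occurs with probability 1/2. Key observation: steps 12-15 multiply out to the identity, so the circuit reduces to the remaining gates.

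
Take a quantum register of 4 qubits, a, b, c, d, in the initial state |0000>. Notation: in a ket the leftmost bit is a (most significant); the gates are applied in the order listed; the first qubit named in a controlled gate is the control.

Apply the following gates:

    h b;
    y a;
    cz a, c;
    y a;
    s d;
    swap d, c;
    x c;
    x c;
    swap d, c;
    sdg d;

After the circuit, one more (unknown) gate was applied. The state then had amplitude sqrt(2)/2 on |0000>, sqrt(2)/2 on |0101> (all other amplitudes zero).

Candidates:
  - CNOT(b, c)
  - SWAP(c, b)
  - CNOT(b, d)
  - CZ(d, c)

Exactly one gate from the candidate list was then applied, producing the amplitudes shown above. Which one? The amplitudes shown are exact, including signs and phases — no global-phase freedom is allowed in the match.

The unique candidate consistent with the amplitudes is CNOT(b, d). Key observation: steps 5-10 multiply out to the identity, so the circuit reduces to the remaining gates.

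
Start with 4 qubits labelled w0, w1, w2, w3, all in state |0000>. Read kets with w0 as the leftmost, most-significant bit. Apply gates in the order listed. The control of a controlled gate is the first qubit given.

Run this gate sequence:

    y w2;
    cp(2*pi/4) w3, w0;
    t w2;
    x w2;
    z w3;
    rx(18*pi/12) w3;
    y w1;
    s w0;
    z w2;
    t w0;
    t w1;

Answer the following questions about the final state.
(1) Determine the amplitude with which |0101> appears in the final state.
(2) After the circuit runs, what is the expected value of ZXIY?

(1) The final state's coefficient on |0101> equals -sqrt(2)/2.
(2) The observable ZXIY averages to 0.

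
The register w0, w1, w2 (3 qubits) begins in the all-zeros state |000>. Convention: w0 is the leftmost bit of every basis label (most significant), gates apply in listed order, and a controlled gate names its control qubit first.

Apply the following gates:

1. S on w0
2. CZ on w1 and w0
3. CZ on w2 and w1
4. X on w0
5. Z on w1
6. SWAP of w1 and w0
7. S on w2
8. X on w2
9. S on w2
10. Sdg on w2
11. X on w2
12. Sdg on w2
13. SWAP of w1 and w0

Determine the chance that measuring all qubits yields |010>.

Outcome |010> occurs with probability 0.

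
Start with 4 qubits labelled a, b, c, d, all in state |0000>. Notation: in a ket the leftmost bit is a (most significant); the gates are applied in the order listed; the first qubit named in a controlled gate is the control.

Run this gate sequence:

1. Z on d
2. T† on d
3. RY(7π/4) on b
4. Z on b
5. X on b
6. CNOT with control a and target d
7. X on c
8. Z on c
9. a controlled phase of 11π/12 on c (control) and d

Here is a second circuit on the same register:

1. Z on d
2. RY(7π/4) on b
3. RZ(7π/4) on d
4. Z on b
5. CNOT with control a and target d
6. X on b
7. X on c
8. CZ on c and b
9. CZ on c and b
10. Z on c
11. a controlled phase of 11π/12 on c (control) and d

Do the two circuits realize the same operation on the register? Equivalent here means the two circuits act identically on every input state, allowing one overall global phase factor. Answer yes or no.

Yes: on every input state the two circuits agree up to one overall phase factor.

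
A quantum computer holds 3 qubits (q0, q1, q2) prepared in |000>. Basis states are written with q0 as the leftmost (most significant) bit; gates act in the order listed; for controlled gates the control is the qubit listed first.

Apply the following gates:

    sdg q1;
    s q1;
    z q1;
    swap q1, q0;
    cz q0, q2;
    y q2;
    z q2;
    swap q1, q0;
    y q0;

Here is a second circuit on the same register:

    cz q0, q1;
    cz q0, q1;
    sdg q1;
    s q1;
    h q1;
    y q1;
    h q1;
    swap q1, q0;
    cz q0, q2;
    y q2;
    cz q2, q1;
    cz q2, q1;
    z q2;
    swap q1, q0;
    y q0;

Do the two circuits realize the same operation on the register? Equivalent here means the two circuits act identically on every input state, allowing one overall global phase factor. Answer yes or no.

No: there is an input state on which the two circuits produce genuinely different outputs (not merely differing by a phase).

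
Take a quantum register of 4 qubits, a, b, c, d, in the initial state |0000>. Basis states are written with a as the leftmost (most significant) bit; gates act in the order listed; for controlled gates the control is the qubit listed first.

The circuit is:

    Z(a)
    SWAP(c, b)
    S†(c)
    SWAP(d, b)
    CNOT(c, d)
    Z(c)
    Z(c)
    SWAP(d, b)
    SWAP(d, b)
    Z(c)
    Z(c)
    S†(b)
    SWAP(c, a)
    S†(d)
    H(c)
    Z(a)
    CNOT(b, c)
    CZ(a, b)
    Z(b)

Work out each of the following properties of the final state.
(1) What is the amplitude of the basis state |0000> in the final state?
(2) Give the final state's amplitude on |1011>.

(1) The final state's coefficient on |0000> equals sqrt(2)/2.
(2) The amplitude on |1011> is 0.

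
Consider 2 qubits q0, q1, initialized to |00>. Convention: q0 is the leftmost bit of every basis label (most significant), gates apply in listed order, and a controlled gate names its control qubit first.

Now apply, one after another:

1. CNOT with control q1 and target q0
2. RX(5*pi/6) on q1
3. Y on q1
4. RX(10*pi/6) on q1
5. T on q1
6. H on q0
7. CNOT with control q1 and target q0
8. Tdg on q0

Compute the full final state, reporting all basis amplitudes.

After the circuit, the state carries amplitude 1/4 + sqrt(3)/4 on |00>, (-1 + sqrt(3))*exp(3*I*pi/4)/4 on |01>, (-sqrt(3) - 1)*exp(3*I*pi/4)/4 on |10>, I*(-1 + sqrt(3))/4 on |11>.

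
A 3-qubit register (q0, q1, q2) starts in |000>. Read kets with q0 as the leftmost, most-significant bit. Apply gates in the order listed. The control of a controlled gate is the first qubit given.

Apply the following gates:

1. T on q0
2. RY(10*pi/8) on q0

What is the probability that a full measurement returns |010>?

The probability of measuring |010> is 0.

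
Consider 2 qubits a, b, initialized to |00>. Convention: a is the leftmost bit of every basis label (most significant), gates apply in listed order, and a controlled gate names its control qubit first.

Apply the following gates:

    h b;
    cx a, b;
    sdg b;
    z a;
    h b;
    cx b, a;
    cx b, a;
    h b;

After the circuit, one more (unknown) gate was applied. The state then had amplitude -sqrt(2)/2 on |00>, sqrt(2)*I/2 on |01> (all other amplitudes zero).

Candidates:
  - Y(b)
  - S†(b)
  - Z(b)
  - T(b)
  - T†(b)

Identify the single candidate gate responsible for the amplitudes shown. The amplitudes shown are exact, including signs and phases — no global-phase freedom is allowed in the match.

The unique candidate consistent with the amplitudes is Y(b). Key observation: gates 5-8 undo each other exactly, leaving only the rest of the circuit to track.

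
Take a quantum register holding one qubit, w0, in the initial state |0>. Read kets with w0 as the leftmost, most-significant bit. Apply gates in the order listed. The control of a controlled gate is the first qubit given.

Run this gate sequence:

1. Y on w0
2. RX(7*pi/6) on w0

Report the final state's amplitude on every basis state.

The resulting statevector has amplitude sqrt(2)/4 + sqrt(6)/4 on |0>, I*(-sqrt(6) + sqrt(2))/4 on |1>.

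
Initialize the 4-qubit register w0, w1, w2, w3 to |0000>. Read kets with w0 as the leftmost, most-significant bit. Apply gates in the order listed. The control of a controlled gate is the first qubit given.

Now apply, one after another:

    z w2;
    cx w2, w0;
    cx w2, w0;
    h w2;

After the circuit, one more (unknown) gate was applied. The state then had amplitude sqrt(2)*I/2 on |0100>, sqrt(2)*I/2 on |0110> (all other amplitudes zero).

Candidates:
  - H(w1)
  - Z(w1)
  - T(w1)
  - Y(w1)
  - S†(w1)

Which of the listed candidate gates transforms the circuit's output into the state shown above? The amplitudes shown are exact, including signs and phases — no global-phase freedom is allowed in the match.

The applied gate was Y(w1). Key observation: gates 2-3 undo each other exactly, leaving only the rest of the circuit to track.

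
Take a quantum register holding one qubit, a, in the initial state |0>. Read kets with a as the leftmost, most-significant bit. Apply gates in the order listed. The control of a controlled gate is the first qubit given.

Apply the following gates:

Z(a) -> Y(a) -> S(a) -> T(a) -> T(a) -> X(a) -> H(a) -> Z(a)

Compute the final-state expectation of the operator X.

In the final state, X has expectation -1.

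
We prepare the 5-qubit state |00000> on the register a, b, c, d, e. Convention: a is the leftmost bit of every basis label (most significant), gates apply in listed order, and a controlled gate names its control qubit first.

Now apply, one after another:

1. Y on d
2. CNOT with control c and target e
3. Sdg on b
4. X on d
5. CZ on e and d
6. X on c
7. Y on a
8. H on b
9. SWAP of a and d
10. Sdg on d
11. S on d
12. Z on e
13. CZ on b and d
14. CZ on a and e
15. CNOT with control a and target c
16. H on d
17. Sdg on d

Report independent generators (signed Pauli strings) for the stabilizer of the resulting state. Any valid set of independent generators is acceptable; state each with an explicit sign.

The stabilizer group can be generated by -IXIII, +IIIYI, +ZIIII, -IIZII, +IIIIZ, among other valid generating sets.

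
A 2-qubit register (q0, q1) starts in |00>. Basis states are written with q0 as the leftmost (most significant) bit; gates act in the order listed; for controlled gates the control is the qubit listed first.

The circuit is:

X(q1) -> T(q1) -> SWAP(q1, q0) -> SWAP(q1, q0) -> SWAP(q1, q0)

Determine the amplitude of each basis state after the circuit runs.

The resulting statevector has amplitude exp(I*pi/4) on |10>, and 0 on every other basis state.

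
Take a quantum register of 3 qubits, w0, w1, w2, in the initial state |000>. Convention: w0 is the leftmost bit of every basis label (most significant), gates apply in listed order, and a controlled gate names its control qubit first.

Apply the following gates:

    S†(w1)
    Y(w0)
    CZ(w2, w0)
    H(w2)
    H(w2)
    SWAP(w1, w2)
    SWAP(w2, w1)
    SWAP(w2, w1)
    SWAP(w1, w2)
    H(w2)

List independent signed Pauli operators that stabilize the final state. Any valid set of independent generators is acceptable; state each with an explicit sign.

The stabilizer group can be generated by +IIX, -ZII, +IZI, among other valid generating sets. Key observation: the block from step 5 through step 10 cancels to the identity and can be dropped.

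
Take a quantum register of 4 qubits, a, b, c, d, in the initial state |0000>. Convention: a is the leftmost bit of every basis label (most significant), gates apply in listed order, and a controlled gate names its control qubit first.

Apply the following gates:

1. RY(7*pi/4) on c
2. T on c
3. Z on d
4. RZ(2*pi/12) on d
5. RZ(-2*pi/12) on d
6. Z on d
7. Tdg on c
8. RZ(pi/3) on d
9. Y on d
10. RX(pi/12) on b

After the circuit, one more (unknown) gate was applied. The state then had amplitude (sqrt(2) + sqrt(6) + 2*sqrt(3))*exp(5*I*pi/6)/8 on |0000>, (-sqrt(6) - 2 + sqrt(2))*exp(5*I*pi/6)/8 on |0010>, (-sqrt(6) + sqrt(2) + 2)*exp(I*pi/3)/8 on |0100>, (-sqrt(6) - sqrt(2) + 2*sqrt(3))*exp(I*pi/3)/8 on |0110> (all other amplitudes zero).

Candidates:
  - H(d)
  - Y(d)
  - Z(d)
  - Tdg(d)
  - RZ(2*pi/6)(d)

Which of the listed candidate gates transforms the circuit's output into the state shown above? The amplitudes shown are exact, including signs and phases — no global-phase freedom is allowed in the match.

The unique candidate consistent with the amplitudes is Y(d). Key observation: the block from step 2 through step 7 cancels to the identity and can be dropped.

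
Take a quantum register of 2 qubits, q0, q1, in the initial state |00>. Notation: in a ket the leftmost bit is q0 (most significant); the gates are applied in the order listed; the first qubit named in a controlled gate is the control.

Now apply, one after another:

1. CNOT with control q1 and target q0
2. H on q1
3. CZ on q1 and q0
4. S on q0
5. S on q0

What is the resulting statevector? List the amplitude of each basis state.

After the circuit, the state carries amplitude sqrt(2)/2 on |00>, sqrt(2)/2 on |01>, 0 on |10>, 0 on |11>.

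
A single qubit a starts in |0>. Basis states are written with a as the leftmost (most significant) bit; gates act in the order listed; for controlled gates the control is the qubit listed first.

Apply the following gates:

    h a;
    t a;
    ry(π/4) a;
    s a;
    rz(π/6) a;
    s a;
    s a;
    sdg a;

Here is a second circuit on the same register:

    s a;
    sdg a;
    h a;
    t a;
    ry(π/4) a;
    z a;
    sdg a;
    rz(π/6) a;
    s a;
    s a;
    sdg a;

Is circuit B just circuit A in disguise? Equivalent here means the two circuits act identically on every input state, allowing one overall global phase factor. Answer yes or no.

Yes, they are equivalent — the unitaries differ by at most a global phase.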